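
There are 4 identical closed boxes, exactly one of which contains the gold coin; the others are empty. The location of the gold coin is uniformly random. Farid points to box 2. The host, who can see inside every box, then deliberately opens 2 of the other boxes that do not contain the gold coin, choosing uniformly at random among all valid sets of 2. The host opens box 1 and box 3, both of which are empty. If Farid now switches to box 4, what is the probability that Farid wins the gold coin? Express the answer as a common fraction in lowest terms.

Apply Bayes' rule, conditioning on where the gold coin actually is.
If it is in either of boxes 1 and 3 (prior 1/4 each): that box was opened and seen not to hold the prize — ruled out; weight (1/4)·0 = 0 each.
If it is in box 2 (prior 1/4): the host has 3 equally likely choices, so probability 1/3; weight (1/4)·(1/3) = 1/12.
If it is in box 4 (prior 1/4): the host has no choice, probability 1; weight (1/4)·1 = 1/4.
The weights sum to 1/3.
So P(the gold coin in box 4 | the host opened box 1 and box 3) = (1/4) / (1/3) = 3/4.

3/4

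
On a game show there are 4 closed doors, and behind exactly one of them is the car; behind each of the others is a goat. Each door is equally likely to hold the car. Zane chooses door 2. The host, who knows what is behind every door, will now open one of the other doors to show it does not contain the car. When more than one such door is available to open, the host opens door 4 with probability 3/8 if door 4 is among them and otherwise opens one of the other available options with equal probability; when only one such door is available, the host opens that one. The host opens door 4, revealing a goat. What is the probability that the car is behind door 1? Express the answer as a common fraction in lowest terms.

1/3

Consider each possible location of the car in turn.
If it is behind any of doors 1, 2, and 3 (prior 1/4 each): door 4 is available, opened with probability 3/8; weight (1/4)·(3/8) = 3/32 each.
If it is behind door 4 (prior 1/4): the host opened door 4, so this case is ruled out; weight (1/4)·0 = 0.
The weights sum to 9/32.
So P(the car behind door 1 | the host opened door 4) = (3/32) / (9/32) = 1/3.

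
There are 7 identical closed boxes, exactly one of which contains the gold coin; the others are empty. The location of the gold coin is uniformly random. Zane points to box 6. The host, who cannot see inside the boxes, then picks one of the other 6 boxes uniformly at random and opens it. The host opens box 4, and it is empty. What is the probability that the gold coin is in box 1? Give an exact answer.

Because the host chose which box to open without knowing where the gold coin is, the choice is independent of the prize location. Learning that box 4 does not hold the gold coin simply rules out that one location and leaves the remaining 6 boxes still equally likely by symmetry.
So P(the gold coin in box 1) = 1/6.

1/6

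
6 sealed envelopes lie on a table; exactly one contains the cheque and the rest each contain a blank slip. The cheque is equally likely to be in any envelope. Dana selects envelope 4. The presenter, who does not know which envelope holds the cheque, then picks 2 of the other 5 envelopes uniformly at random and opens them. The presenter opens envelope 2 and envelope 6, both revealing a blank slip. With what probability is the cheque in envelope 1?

1/4

Because the presenter chose which envelopes to open without knowing where the cheque is, the choice is independent of the prize location. Learning that none of the 2 opened envelopes holds the cheque simply rules out those 2 locations and leaves the remaining 4 envelopes still equally likely by symmetry.
So P(the cheque in envelope 1) = 1/4.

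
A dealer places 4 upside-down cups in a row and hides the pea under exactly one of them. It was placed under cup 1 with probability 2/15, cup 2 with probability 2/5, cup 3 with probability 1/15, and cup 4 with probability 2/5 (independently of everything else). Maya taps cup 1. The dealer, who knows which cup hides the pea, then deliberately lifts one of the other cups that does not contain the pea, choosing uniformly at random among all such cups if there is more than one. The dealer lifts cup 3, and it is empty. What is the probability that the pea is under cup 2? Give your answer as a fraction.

9/20

Apply Bayes' rule, conditioning on where the pea actually is.
If it is under cup 1 (prior 2/15): the dealer has 3 equally likely choices, so probability 1/3; weight (2/15)·(1/3) = 2/45.
If it is under either of cups 2 and 4 (prior 2/5 each): the dealer has 2 equally likely choices, so probability 1/2; weight (2/5)·(1/2) = 1/5 each.
If it is under cup 3 (prior 1/15): the dealer opened cup 3, so this case is ruled out; weight (1/15)·0 = 0.
The weights sum to 4/9.
So P(the pea under cup 2 | the dealer opened cup 3) = (1/5) / (4/9) = 9/20.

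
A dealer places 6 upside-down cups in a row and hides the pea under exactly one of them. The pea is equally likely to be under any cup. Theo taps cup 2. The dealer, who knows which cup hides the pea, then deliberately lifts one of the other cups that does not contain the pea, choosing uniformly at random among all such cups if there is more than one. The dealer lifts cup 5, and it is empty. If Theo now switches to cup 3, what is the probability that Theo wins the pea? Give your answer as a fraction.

5/24

Consider each possible location of the pea in turn.
If it is under any of cups 1, 3, 4, and 6 (prior 1/6 each): the dealer has 4 equally likely choices, so probability 1/4; weight (1/6)·(1/4) = 1/24 each.
If it is under cup 2 (prior 1/6): the dealer has 5 equally likely choices, so probability 1/5; weight (1/6)·(1/5) = 1/30.
If it is under cup 5 (prior 1/6): the dealer opened cup 5, so this case is ruled out; weight (1/6)·0 = 0.
The weights sum to 1/5.
So P(the pea under cup 3 | the dealer opened cup 5) = (1/24) / (1/5) = 5/24.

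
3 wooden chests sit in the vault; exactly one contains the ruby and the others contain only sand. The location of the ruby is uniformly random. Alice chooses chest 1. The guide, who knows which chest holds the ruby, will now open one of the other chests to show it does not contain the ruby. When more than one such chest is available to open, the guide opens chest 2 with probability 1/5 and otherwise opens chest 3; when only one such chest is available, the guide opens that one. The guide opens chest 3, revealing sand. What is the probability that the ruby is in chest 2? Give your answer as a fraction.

5/9

Apply Bayes' rule, conditioning on where the ruby actually is.
If it is in chest 1 (prior 1/3): chest 2 is available but not opened, probability 4/5; weight (1/3)·(4/5) = 4/15.
If it is in chest 2 (prior 1/3): only chest 3 is available, probability 1; weight (1/3)·1 = 1/3.
If it is in chest 3 (prior 1/3): the guide opened chest 3, so this case is ruled out; weight (1/3)·0 = 0.
The weights sum to 3/5.
So P(the ruby in chest 2 | the guide opened chest 3) = (1/3) / (3/5) = 5/9.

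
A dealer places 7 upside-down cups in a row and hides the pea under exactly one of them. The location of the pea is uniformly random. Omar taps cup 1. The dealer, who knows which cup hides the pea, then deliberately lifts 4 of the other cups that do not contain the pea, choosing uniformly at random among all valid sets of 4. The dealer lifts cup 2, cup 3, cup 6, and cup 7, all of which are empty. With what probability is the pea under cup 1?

Condition on the true location of the pea.
If it is under cup 1 (prior 1/7): the dealer has 15 equally likely choices, so probability 1/15; weight (1/7)·(1/15) = 1/105.
If it is under any of cups 2, 3, 6, and 7 (prior 1/7 each): that cup was opened and seen not to hold the prize — ruled out; weight (1/7)·0 = 0 each.
If it is under either of cups 4 and 5 (prior 1/7 each): the dealer has 5 equally likely choices, so probability 1/5; weight (1/7)·(1/5) = 1/35 each.
The weights sum to 1/15.
So P(the pea under cup 1 | the dealer opened cup 2, cup 3, cup 6, and cup 7) = (1/105) / (1/15) = 1/7.

1/7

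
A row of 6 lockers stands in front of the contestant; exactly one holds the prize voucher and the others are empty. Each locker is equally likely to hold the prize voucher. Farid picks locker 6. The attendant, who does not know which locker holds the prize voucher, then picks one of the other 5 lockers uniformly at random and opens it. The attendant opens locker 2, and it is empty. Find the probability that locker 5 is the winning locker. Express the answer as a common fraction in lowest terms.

Consider each possible location of the prize voucher in turn.
If it is in any of lockers 1, 3, 4, 5, and 6 (prior 1/6 each): the attendant picks locker 2 with probability 1/5 regardless, and it is not the prize; weight (1/6)·(1/5) = 1/30 each.
If it is in locker 2 (prior 1/6): the attendant opened locker 2, so this case is ruled out; weight (1/6)·0 = 0.
The weights sum to 1/6.
So P(the prize voucher in locker 5 | the attendant opened locker 2) = (1/30) / (1/6) = 1/5.

1/5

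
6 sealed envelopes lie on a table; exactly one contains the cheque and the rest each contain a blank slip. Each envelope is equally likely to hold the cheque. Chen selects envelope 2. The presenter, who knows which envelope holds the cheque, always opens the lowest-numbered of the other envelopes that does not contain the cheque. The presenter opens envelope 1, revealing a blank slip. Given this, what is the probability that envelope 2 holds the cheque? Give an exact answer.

Consider each possible location of the cheque in turn.
If it is in envelope 1 (prior 1/6): the presenter opened envelope 1, so this case is ruled out; weight (1/6)·0 = 0.
If it is in any of envelopes 2, 3, 4, 5, and 6 (prior 1/6 each): envelope 1 is the lowest-numbered option available, probability 1; weight (1/6)·1 = 1/6 each.
The weights sum to 5/6.
So P(the cheque in envelope 2 | the presenter opened envelope 1) = (1/6) / (5/6) = 1/5.

1/5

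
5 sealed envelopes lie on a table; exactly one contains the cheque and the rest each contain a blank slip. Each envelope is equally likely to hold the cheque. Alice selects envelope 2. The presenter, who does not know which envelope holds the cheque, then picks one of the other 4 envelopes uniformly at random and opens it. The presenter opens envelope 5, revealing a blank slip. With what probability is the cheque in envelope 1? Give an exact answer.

Condition on the true location of the cheque.
If it is in any of envelopes 1, 2, 3, and 4 (prior 1/5 each): the presenter picks envelope 5 with probability 1/4 regardless, and it is not the prize; weight (1/5)·(1/4) = 1/20 each.
If it is in envelope 5 (prior 1/5): the presenter opened envelope 5, so this case is ruled out; weight (1/5)·0 = 0.
The weights sum to 1/5.
So P(the cheque in envelope 1 | the presenter opened envelope 5) = (1/20) / (1/5) = 1/4.

1/4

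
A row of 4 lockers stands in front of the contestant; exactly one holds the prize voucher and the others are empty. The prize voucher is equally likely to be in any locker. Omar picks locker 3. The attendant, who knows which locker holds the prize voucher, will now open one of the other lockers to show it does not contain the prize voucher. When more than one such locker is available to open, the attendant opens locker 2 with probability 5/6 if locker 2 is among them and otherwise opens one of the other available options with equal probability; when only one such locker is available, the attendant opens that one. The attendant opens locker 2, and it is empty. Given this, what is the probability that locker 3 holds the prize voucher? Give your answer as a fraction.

Condition on the true location of the prize voucher.
If it is in any of lockers 1, 3, and 4 (prior 1/4 each): locker 2 is available, opened with probability 5/6; weight (1/4)·(5/6) = 5/24 each.
If it is in locker 2 (prior 1/4): the attendant opened locker 2, so this case is ruled out; weight (1/4)·0 = 0.
The weights sum to 5/8.
So P(the prize voucher in locker 3 | the attendant opened locker 2) = (5/24) / (5/8) = 1/3.

1/3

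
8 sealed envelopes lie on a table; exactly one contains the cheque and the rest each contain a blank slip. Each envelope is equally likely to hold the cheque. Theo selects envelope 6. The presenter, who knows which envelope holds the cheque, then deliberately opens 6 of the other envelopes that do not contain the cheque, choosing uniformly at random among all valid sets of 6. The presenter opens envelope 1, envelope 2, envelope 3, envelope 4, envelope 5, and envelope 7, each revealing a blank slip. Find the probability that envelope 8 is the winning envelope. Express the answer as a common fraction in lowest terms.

7/8

Condition on the true location of the cheque.
If it is in any of envelopes 1, 2, 3, 4, 5, and 7 (prior 1/8 each): that envelope was opened and seen not to hold the prize — ruled out; weight (1/8)·0 = 0 each.
If it is in envelope 6 (prior 1/8): the presenter has 7 equally likely choices, so probability 1/7; weight (1/8)·(1/7) = 1/56.
If it is in envelope 8 (prior 1/8): the presenter has no choice, probability 1; weight (1/8)·1 = 1/8.
The weights sum to 1/7.
So P(the cheque in envelope 8 | the presenter opened envelope 1, envelope 2, envelope 3, envelope 4, envelope 5, and envelope 7) = (1/8) / (1/7) = 7/8.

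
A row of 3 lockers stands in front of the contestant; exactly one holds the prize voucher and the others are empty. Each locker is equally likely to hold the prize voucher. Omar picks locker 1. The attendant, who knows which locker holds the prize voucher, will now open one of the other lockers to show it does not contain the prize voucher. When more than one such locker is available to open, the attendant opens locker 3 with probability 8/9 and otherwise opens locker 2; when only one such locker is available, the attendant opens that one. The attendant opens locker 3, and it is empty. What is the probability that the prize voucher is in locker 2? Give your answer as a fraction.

9/17

Apply Bayes' rule, conditioning on where the prize voucher actually is.
If it is in locker 1 (prior 1/3): locker 3 is available, opened with probability 8/9; weight (1/3)·(8/9) = 8/27.
If it is in locker 2 (prior 1/3): only locker 3 is available, probability 1; weight (1/3)·1 = 1/3.
If it is in locker 3 (prior 1/3): the attendant opened locker 3, so this case is ruled out; weight (1/3)·0 = 0.
The weights sum to 17/27.
So P(the prize voucher in locker 2 | the attendant opened locker 3) = (1/3) / (17/27) = 9/17.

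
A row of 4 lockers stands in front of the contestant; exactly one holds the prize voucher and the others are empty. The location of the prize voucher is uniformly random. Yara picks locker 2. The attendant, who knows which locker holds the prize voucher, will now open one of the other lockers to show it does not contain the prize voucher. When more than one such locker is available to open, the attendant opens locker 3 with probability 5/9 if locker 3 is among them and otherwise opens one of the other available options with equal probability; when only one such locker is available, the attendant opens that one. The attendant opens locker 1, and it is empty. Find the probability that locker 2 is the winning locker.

Apply Bayes' rule, conditioning on where the prize voucher actually is.
If it is in locker 1 (prior 1/4): the attendant opened locker 1, so this case is ruled out; weight (1/4)·0 = 0.
If it is in locker 2 (prior 1/4): locker 3 is available but not opened; locker 1 gets probability (1 − 5/9)/2 = 2/9; weight (1/4)·(2/9) = 1/18.
If it is in locker 3 (prior 1/4): locker 3 holds the prize so is unavailable; the attendant chooses uniformly among the 2 others, probability 1/2; weight (1/4)·(1/2) = 1/8.
If it is in locker 4 (prior 1/4): locker 3 is available but not opened, probability 4/9; weight (1/4)·(4/9) = 1/9.
The weights sum to 7/24.
So P(the prize voucher in locker 2 | the attendant opened locker 1) = (1/18) / (7/24) = 4/21.

4/21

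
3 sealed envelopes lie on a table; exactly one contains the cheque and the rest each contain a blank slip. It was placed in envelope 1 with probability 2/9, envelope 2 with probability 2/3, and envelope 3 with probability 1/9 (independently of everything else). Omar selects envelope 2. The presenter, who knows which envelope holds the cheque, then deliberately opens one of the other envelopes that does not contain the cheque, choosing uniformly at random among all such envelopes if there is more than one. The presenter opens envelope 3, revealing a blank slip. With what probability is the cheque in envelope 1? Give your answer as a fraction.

2/5

Condition on the true location of the cheque.
If it is in envelope 1 (prior 2/9): the presenter has no choice, probability 1; weight (2/9)·1 = 2/9.
If it is in envelope 2 (prior 2/3): the presenter has 2 equally likely choices, so probability 1/2; weight (2/3)·(1/2) = 1/3.
If it is in envelope 3 (prior 1/9): the presenter opened envelope 3, so this case is ruled out; weight (1/9)·0 = 0.
The weights sum to 5/9.
So P(the cheque in envelope 1 | the presenter opened envelope 3) = (2/9) / (5/9) = 2/5.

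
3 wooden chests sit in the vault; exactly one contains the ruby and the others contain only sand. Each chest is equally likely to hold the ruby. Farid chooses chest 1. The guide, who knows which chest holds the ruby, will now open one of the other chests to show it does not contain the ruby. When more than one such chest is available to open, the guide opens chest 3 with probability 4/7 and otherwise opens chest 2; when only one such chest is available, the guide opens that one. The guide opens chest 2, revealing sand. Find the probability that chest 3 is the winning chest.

7/10

Condition on the true location of the ruby.
If it is in chest 1 (prior 1/3): chest 3 is available but not opened, probability 3/7; weight (1/3)·(3/7) = 1/7.
If it is in chest 2 (prior 1/3): the guide opened chest 2, so this case is ruled out; weight (1/3)·0 = 0.
If it is in chest 3 (prior 1/3): only chest 2 is available, probability 1; weight (1/3)·1 = 1/3.
The weights sum to 10/21.
So P(the ruby in chest 3 | the guide opened chest 2) = (1/3) / (10/21) = 7/10.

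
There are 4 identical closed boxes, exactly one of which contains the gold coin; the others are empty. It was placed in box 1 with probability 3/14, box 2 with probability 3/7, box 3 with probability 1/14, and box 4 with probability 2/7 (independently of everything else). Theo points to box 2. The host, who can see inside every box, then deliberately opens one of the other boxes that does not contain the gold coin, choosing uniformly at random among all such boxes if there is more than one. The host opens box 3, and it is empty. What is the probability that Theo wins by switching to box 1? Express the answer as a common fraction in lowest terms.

Condition on the true location of the gold coin.
If it is in box 1 (prior 3/14): the host has 2 equally likely choices, so probability 1/2; weight (3/14)·(1/2) = 3/28.
If it is in box 2 (prior 3/7): the host has 3 equally likely choices, so probability 1/3; weight (3/7)·(1/3) = 1/7.
If it is in box 3 (prior 1/14): the host opened box 3, so this case is ruled out; weight (1/14)·0 = 0.
If it is in box 4 (prior 2/7): the host has 2 equally likely choices, so probability 1/2; weight (2/7)·(1/2) = 1/7.
The weights sum to 11/28.
So P(the gold coin in box 1 | the host opened box 3) = (3/28) / (11/28) = 3/11.

3/11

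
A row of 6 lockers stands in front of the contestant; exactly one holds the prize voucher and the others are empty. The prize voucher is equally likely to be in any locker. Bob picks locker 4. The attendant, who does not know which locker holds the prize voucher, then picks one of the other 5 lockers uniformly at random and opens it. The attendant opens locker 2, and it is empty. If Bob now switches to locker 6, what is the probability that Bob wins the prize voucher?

1/5

Because the attendant chose which locker to open without knowing where the prize voucher is, the choice is independent of the prize location. Learning that locker 2 does not hold the prize voucher simply rules out that one location and leaves the remaining 5 lockers still equally likely by symmetry.
So P(the prize voucher in locker 6) = 1/5.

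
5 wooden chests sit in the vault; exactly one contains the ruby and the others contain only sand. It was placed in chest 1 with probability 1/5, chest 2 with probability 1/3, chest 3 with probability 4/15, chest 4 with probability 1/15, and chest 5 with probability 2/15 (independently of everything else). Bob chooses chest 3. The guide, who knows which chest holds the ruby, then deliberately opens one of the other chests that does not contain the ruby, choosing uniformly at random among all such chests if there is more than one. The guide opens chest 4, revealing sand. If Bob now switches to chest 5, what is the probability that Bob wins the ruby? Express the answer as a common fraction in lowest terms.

2/13

Consider each possible location of the ruby in turn.
If it is in chest 1 (prior 1/5): the guide has 3 equally likely choices, so probability 1/3; weight (1/5)·(1/3) = 1/15.
If it is in chest 2 (prior 1/3): the guide has 3 equally likely choices, so probability 1/3; weight (1/3)·(1/3) = 1/9.
If it is in chest 3 (prior 4/15): the guide has 4 equally likely choices, so probability 1/4; weight (4/15)·(1/4) = 1/15.
If it is in chest 4 (prior 1/15): the guide opened chest 4, so this case is ruled out; weight (1/15)·0 = 0.
If it is in chest 5 (prior 2/15): the guide has 3 equally likely choices, so probability 1/3; weight (2/15)·(1/3) = 2/45.
The weights sum to 13/45.
So P(the ruby in chest 5 | the guide opened chest 4) = (2/45) / (13/45) = 2/13.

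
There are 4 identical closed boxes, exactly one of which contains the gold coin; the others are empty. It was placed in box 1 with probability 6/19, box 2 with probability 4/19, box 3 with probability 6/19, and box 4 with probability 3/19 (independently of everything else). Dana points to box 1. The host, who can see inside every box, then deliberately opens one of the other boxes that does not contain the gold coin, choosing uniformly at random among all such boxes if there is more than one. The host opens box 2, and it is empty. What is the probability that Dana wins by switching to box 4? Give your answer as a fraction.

3/13

Condition on the true location of the gold coin.
If it is in box 1 (prior 6/19): the host has 3 equally likely choices, so probability 1/3; weight (6/19)·(1/3) = 2/19.
If it is in box 2 (prior 4/19): the host opened box 2, so this case is ruled out; weight (4/19)·0 = 0.
If it is in box 3 (prior 6/19): the host has 2 equally likely choices, so probability 1/2; weight (6/19)·(1/2) = 3/19.
If it is in box 4 (prior 3/19): the host has 2 equally likely choices, so probability 1/2; weight (3/19)·(1/2) = 3/38.
The weights sum to 13/38.
So P(the gold coin in box 4 | the host opened box 2) = (3/38) / (13/38) = 3/13.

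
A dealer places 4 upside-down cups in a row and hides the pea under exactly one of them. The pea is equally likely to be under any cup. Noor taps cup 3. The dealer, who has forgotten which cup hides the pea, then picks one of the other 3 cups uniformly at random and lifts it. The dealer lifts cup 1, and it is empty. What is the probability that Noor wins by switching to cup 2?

Consider each possible location of the pea in turn.
If it is under cup 1 (prior 1/4): the dealer opened cup 1, so this case is ruled out; weight (1/4)·0 = 0.
If it is under any of cups 2, 3, and 4 (prior 1/4 each): the dealer picks cup 1 with probability 1/3 regardless, and it is not the prize; weight (1/4)·(1/3) = 1/12 each.
The weights sum to 1/4.
So P(the pea under cup 2 | the dealer opened cup 1) = (1/12) / (1/4) = 1/3.

1/3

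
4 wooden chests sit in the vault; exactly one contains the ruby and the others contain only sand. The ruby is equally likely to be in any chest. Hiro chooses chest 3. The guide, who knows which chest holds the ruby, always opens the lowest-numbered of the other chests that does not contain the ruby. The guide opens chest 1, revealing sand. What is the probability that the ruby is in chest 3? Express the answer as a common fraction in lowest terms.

1/3

Consider each possible location of the ruby in turn.
If it is in chest 1 (prior 1/4): the guide opened chest 1, so this case is ruled out; weight (1/4)·0 = 0.
If it is in any of chests 2, 3, and 4 (prior 1/4 each): chest 1 is the lowest-numbered option available, probability 1; weight (1/4)·1 = 1/4 each.
The weights sum to 3/4.
So P(the ruby in chest 3 | the guide opened chest 1) = (1/4) / (3/4) = 1/3.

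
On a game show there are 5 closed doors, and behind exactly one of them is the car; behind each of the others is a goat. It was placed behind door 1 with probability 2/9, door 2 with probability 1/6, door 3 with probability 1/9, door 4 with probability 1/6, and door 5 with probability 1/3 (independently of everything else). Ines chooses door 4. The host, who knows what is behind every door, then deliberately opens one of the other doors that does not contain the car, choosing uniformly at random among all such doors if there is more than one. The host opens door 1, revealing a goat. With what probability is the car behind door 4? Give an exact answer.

Condition on the true location of the car.
If it is behind door 1 (prior 2/9): the host opened door 1, so this case is ruled out; weight (2/9)·0 = 0.
If it is behind door 2 (prior 1/6): the host has 3 equally likely choices, so probability 1/3; weight (1/6)·(1/3) = 1/18.
If it is behind door 3 (prior 1/9): the host has 3 equally likely choices, so probability 1/3; weight (1/9)·(1/3) = 1/27.
If it is behind door 4 (prior 1/6): the host has 4 equally likely choices, so probability 1/4; weight (1/6)·(1/4) = 1/24.
If it is behind door 5 (prior 1/3): the host has 3 equally likely choices, so probability 1/3; weight (1/3)·(1/3) = 1/9.
The weights sum to 53/216.
So P(the car behind door 4 | the host opened door 1) = (1/24) / (53/216) = 9/53.

9/53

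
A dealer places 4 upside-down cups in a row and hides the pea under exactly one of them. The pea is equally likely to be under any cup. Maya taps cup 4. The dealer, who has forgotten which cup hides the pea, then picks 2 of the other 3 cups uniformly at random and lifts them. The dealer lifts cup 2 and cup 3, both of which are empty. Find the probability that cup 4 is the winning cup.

Because the dealer chose which cups to lift without knowing where the pea is, the choice is independent of the prize location. Learning that none of the 2 opened cups holds the pea simply rules out those 2 locations and leaves the remaining 2 cups still equally likely by symmetry.
So P(the pea under cup 4) = 1/2.

1/2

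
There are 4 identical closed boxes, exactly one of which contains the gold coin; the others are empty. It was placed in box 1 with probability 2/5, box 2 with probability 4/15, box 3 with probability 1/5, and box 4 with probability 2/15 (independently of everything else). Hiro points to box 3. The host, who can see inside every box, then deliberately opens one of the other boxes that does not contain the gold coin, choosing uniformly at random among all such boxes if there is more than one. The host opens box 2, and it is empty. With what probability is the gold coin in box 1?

Apply Bayes' rule, conditioning on where the gold coin actually is.
If it is in box 1 (prior 2/5): the host has 2 equally likely choices, so probability 1/2; weight (2/5)·(1/2) = 1/5.
If it is in box 2 (prior 4/15): the host opened box 2, so this case is ruled out; weight (4/15)·0 = 0.
If it is in box 3 (prior 1/5): the host has 3 equally likely choices, so probability 1/3; weight (1/5)·(1/3) = 1/15.
If it is in box 4 (prior 2/15): the host has 2 equally likely choices, so probability 1/2; weight (2/15)·(1/2) = 1/15.
The weights sum to 1/3.
So P(the gold coin in box 1 | the host opened box 2) = (1/5) / (1/3) = 3/5.

3/5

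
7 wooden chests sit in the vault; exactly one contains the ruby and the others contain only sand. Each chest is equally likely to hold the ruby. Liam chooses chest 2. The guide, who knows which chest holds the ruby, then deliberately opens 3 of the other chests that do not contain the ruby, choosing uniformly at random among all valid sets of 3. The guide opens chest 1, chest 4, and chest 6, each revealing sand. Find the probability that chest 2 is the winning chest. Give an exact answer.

1/7

Condition on the true location of the ruby.
If it is in any of chests 1, 4, and 6 (prior 1/7 each): that chest was opened and seen not to hold the prize — ruled out; weight (1/7)·0 = 0 each.
If it is in chest 2 (prior 1/7): the guide has 20 equally likely choices, so probability 1/20; weight (1/7)·(1/20) = 1/140.
If it is in any of chests 3, 5, and 7 (prior 1/7 each): the guide has 10 equally likely choices, so probability 1/10; weight (1/7)·(1/10) = 1/70 each.
The weights sum to 1/20.
So P(the ruby in chest 2 | the guide opened chest 1, chest 4, and chest 6) = (1/140) / (1/20) = 1/7.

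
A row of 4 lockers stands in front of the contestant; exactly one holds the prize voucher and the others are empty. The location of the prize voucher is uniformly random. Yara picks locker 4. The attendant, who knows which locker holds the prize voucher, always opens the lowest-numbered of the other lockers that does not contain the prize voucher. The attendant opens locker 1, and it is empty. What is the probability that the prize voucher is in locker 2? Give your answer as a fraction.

1/3

Consider each possible location of the prize voucher in turn.
If it is in locker 1 (prior 1/4): the attendant opened locker 1, so this case is ruled out; weight (1/4)·0 = 0.
If it is in any of lockers 2, 3, and 4 (prior 1/4 each): locker 1 is the lowest-numbered option available, probability 1; weight (1/4)·1 = 1/4 each.
The weights sum to 3/4.
So P(the prize voucher in locker 2 | the attendant opened locker 1) = (1/4) / (3/4) = 1/3.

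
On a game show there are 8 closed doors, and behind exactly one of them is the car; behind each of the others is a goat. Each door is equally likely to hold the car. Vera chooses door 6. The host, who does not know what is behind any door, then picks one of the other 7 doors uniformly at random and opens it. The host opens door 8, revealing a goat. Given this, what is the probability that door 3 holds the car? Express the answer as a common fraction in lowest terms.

1/7

Condition on the true location of the car.
If it is behind any of doors 1, 2, 3, 4, 5, 6, and 7 (prior 1/8 each): the host picks door 8 with probability 1/7 regardless, and it is not the prize; weight (1/8)·(1/7) = 1/56 each.
If it is behind door 8 (prior 1/8): the host opened door 8, so this case is ruled out; weight (1/8)·0 = 0.
The weights sum to 1/8.
So P(the car behind door 3 | the host opened door 8) = (1/56) / (1/8) = 1/7.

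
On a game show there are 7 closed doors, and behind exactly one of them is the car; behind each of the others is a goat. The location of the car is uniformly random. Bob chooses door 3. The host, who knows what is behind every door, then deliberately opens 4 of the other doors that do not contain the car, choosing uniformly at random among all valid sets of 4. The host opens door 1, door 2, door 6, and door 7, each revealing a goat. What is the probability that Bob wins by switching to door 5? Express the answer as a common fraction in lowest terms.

3/7

Apply Bayes' rule, conditioning on where the car actually is.
If it is behind any of doors 1, 2, 6, and 7 (prior 1/7 each): that door was opened and seen not to hold the prize — ruled out; weight (1/7)·0 = 0 each.
If it is behind door 3 (prior 1/7): the host has 15 equally likely choices, so probability 1/15; weight (1/7)·(1/15) = 1/105.
If it is behind either of doors 4 and 5 (prior 1/7 each): the host has 5 equally likely choices, so probability 1/5; weight (1/7)·(1/5) = 1/35 each.
The weights sum to 1/15.
So P(the car behind door 5 | the host opened door 1, door 2, door 6, and door 7) = (1/35) / (1/15) = 3/7.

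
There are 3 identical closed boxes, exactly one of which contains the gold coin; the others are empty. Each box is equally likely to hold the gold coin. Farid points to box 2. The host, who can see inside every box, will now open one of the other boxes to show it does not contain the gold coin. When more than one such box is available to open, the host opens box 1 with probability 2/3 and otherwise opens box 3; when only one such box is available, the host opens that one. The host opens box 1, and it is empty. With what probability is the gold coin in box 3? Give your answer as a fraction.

3/5

Condition on the true location of the gold coin.
If it is in box 1 (prior 1/3): the host opened box 1, so this case is ruled out; weight (1/3)·0 = 0.
If it is in box 2 (prior 1/3): box 1 is available, opened with probability 2/3; weight (1/3)·(2/3) = 2/9.
If it is in box 3 (prior 1/3): only box 1 is available, probability 1; weight (1/3)·1 = 1/3.
The weights sum to 5/9.
So P(the gold coin in box 3 | the host opened box 1) = (1/3) / (5/9) = 3/5.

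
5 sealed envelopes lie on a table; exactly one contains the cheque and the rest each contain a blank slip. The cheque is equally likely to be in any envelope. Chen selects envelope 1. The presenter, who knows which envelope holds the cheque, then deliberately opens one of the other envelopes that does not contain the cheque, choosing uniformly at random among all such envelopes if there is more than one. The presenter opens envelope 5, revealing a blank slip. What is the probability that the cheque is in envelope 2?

4/15

Condition on the true location of the cheque.
If it is in envelope 1 (prior 1/5): the presenter has 4 equally likely choices, so probability 1/4; weight (1/5)·(1/4) = 1/20.
If it is in any of envelopes 2, 3, and 4 (prior 1/5 each): the presenter has 3 equally likely choices, so probability 1/3; weight (1/5)·(1/3) = 1/15 each.
If it is in envelope 5 (prior 1/5): the presenter opened envelope 5, so this case is ruled out; weight (1/5)·0 = 0.
The weights sum to 1/4.
So P(the cheque in envelope 2 | the presenter opened envelope 5) = (1/15) / (1/4) = 4/15.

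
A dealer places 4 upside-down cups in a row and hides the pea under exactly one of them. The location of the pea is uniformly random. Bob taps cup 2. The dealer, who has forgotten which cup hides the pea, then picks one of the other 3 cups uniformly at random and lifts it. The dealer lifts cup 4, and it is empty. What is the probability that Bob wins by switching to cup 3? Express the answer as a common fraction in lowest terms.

Because the dealer chose which cup to lift without knowing where the pea is, the choice is independent of the prize location. Learning that cup 4 does not hold the pea simply rules out that one location and leaves the remaining 3 cups still equally likely by symmetry.
So P(the pea under cup 3) = 1/3.

1/3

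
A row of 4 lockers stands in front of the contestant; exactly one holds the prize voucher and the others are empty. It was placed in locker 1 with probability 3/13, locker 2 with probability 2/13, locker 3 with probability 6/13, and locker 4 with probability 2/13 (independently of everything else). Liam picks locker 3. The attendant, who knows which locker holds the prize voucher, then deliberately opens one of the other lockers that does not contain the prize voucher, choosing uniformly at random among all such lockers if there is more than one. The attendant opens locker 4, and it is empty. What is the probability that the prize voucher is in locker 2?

2/9

Condition on the true location of the prize voucher.
If it is in locker 1 (prior 3/13): the attendant has 2 equally likely choices, so probability 1/2; weight (3/13)·(1/2) = 3/26.
If it is in locker 2 (prior 2/13): the attendant has 2 equally likely choices, so probability 1/2; weight (2/13)·(1/2) = 1/13.
If it is in locker 3 (prior 6/13): the attendant has 3 equally likely choices, so probability 1/3; weight (6/13)·(1/3) = 2/13.
If it is in locker 4 (prior 2/13): the attendant opened locker 4, so this case is ruled out; weight (2/13)·0 = 0.
The weights sum to 9/26.
So P(the prize voucher in locker 2 | the attendant opened locker 4) = (1/13) / (9/26) = 2/9.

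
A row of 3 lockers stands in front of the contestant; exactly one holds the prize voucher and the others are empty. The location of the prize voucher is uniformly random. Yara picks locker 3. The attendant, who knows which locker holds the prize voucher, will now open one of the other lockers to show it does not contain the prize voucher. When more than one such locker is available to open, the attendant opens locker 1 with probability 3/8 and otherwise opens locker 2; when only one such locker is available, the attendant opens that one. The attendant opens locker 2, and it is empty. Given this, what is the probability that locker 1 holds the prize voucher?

Condition on the true location of the prize voucher.
If it is in locker 1 (prior 1/3): only locker 2 is available, probability 1; weight (1/3)·1 = 1/3.
If it is in locker 2 (prior 1/3): the attendant opened locker 2, so this case is ruled out; weight (1/3)·0 = 0.
If it is in locker 3 (prior 1/3): locker 1 is available but not opened, probability 5/8; weight (1/3)·(5/8) = 5/24.
The weights sum to 13/24.
So P(the prize voucher in locker 1 | the attendant opened locker 2) = (1/3) / (13/24) = 8/13.

8/13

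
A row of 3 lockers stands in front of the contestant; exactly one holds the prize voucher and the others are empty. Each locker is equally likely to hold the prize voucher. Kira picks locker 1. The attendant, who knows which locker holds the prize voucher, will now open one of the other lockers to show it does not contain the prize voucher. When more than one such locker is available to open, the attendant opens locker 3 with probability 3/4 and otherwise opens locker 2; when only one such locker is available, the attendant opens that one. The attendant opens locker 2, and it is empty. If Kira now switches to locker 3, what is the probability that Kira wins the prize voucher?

4/5

Apply Bayes' rule, conditioning on where the prize voucher actually is.
If it is in locker 1 (prior 1/3): locker 3 is available but not opened, probability 1/4; weight (1/3)·(1/4) = 1/12.
If it is in locker 2 (prior 1/3): the attendant opened locker 2, so this case is ruled out; weight (1/3)·0 = 0.
If it is in locker 3 (prior 1/3): only locker 2 is available, probability 1; weight (1/3)·1 = 1/3.
The weights sum to 5/12.
So P(the prize voucher in locker 3 | the attendant opened locker 2) = (1/3) / (5/12) = 4/5.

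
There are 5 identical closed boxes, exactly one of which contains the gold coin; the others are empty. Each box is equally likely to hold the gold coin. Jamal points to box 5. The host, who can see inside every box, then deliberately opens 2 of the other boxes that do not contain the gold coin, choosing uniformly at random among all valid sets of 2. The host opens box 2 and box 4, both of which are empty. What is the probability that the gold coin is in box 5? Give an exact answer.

Condition on the true location of the gold coin.
If it is in either of boxes 1 and 3 (prior 1/5 each): the host has 3 equally likely choices, so probability 1/3; weight (1/5)·(1/3) = 1/15 each.
If it is in either of boxes 2 and 4 (prior 1/5 each): that box was opened and seen not to hold the prize — ruled out; weight (1/5)·0 = 0 each.
If it is in box 5 (prior 1/5): the host has 6 equally likely choices, so probability 1/6; weight (1/5)·(1/6) = 1/30.
The weights sum to 1/6.
So P(the gold coin in box 5 | the host opened box 2 and box 4) = (1/30) / (1/6) = 1/5.

1/5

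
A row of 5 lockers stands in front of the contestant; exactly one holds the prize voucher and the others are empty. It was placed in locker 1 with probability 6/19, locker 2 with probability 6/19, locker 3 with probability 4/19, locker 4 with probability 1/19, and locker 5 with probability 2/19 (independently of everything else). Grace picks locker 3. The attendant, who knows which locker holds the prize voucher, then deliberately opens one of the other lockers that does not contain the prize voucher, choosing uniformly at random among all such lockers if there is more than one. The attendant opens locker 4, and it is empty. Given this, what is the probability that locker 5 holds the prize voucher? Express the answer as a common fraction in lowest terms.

Condition on the true location of the prize voucher.
If it is in either of lockers 1 and 2 (prior 6/19 each): the attendant has 3 equally likely choices, so probability 1/3; weight (6/19)·(1/3) = 2/19 each.
If it is in locker 3 (prior 4/19): the attendant has 4 equally likely choices, so probability 1/4; weight (4/19)·(1/4) = 1/19.
If it is in locker 4 (prior 1/19): the attendant opened locker 4, so this case is ruled out; weight (1/19)·0 = 0.
If it is in locker 5 (prior 2/19): the attendant has 3 equally likely choices, so probability 1/3; weight (2/19)·(1/3) = 2/57.
The weights sum to 17/57.
So P(the prize voucher in locker 5 | the attendant opened locker 4) = (2/57) / (17/57) = 2/17.

2/17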